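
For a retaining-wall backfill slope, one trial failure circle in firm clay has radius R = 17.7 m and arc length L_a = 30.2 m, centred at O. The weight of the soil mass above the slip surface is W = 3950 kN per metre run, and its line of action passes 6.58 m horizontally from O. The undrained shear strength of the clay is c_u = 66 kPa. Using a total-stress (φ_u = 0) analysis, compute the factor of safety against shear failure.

Taking moments about the centre O, the resisting moment is provided by the undrained shear strength acting along the arc:
M_R = c_u·L_a·R = 66·30.20·17.7 = 35279.6 kN·m/m
M_D = W·d = 3950·6.58 = 25991.0 kN·m/m
FS = M_R / M_D = 35279.6 / 25991.0 = 1.357

FS = 1.36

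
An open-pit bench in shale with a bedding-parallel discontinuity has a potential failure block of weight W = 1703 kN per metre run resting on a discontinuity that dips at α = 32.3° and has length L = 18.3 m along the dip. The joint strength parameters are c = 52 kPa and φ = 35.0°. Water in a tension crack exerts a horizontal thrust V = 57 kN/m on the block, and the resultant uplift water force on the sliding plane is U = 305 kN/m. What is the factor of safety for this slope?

FS = 1.80

Resolving the block weight along and normal to the plane and applying the Mohr–Coulomb strength on the joint:
N' = W cosα − U − V sinα = 1703·cos32.3° − 305 − 57·sin32.3° = 1104.0 kN/m
Driving force T = W sinα + V cosα = 1703·sin32.3° + 57·cos32.3° = 958.2 kN/m
Resisting force R = c·L + N'·tanφ = 52·18.3 + 1104.0·tan35.0° = 951.6 + 773.0 = 1724.6 kN/m
FS = R / T = 1724.6 / 958.2 = 1.800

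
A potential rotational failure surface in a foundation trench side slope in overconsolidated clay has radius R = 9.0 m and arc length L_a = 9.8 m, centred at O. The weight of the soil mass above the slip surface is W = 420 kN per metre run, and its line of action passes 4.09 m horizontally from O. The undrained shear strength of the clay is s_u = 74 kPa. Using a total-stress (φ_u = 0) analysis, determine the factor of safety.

Taking moments about the centre O, the resisting moment is provided by the undrained shear strength acting along the arc:
M_R = s_u·L_a·R = 74·9.80·9.0 = 6526.8 kN·m/m
M_D = W·d = 420·4.09 = 1717.8 kN·m/m
FS = M_R / M_D = 6526.8 / 1717.8 = 3.800

FS = 3.80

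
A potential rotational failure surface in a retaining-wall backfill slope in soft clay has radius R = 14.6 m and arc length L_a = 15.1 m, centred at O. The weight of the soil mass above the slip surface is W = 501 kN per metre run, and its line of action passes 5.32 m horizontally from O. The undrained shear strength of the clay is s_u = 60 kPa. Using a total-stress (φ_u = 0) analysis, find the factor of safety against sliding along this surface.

Taking moments about the centre O, the resisting moment is provided by the undrained shear strength acting along the arc:
M_R = s_u·L_a·R = 60·15.10·14.6 = 13227.6 kN·m/m
M_D = W·d = 501·5.32 = 2665.3 kN·m/m
FS = M_R / M_D = 13227.6 / 2665.3 = 4.963

FS = 4.96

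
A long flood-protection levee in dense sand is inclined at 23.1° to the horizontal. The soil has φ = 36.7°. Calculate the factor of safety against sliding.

FS = 1.75

For a dry cohesionless infinite slope the factor of safety is FS = tanφ / tanβ.
FS = tan36.7° / tan23.1° = 0.7454 / 0.4265 = 1.748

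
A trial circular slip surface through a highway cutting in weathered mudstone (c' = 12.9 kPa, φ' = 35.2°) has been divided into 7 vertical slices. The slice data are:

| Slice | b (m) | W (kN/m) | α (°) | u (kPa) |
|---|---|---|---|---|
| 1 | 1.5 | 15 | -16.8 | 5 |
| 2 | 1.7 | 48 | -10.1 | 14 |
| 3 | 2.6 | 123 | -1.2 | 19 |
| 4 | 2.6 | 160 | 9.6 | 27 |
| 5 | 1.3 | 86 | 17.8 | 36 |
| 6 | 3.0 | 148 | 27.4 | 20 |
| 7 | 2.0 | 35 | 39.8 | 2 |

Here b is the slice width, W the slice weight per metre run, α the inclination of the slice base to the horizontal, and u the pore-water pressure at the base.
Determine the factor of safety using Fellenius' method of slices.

Ordinary method of slices: FS = Σ[c'·Δl_i + (W_i cosα_i − u_i·Δl_i)·tanφ'] / Σ W_i sinα_i, with Δl_i = b_i / cosα_i.
Slice 1: Δl = 1.5/cos(-16.8°) = 1.567 m; N'_1 = 15·cos(-16.8°) − 5·1.567 = 6.5; c'Δl = 20.21; W sinα = -4.3
Slice 2: Δl = 1.7/cos(-10.1°) = 1.727 m; N'_2 = 48·cos(-10.1°) − 14·1.727 = 23.1; c'Δl = 22.28; W sinα = -8.4
Slice 3: Δl = 2.6/cos(-1.2°) = 2.601 m; N'_3 = 123·cos(-1.2°) − 19·2.601 = 73.6; c'Δl = 33.55; W sinα = -2.6
Slice 4: Δl = 2.6/cos9.6° = 2.637 m; N'_4 = 160·cos9.6° − 27·2.637 = 86.6; c'Δl = 34.02; W sinα = 26.7
Slice 5: Δl = 1.3/cos17.8° = 1.365 m; N'_5 = 86·cos17.8° − 36·1.365 = 32.7; c'Δl = 17.61; W sinα = 26.3
Slice 6: Δl = 3.0/cos27.4° = 3.379 m; N'_6 = 148·cos27.4° − 20·3.379 = 63.8; c'Δl = 43.59; W sinα = 68.1
Slice 7: Δl = 2.0/cos39.8° = 2.603 m; N'_7 = 35·cos39.8° − 2·2.603 = 21.7; c'Δl = 33.58; W sinα = 22.4
Σc'Δl = 204.8 kN/m; ΣN' = 308.0 kN/m; ΣW sinα = 128.2 kN/m
Resisting = 204.8 + 308.0·tan35.2° = 204.8 + 217.2 = 422.1 kN/m
FS = 422.1 / 128.2 = 3.293

FS = 3.29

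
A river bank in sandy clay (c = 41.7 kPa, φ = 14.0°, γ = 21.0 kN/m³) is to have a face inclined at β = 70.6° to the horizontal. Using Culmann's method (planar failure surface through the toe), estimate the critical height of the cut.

Culmann's analysis gives the critical failure plane at α_cr = (β + φ)/2 = (70.6 + 14.0)/2 = 42.3°, and the critical height
H_c = (4c/γ) · sinβ cosφ / [1 − cos(β − φ)]
    = (4·41.7/21.0) · sin70.6°·cos14.0° / [1 − cos(56.6°)]
    = 7.943 · 0.9432·0.9703 / [1 − 0.5505]
    = 7.943 · 0.9152 / 0.4495
    = 16.17 m

H_c = 16.17 m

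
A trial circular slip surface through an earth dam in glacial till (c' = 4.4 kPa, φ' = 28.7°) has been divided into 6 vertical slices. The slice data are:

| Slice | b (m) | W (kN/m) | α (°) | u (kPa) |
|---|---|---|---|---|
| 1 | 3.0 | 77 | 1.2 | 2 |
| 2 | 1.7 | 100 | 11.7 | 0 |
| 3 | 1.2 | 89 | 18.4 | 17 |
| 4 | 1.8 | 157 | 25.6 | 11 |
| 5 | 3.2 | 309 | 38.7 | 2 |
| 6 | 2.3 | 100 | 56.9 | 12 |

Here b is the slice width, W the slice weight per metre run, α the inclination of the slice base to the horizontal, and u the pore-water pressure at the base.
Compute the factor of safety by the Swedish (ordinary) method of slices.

Ordinary method of slices: FS = Σ[c'·Δl_i + (W_i cosα_i − u_i·Δl_i)·tanφ'] / Σ W_i sinα_i, with Δl_i = b_i / cosα_i.
Slice 1: Δl = 3.0/cos1.2° = 3.001 m; N'_1 = 77·cos1.2° − 2·3.001 = 71.0; c'Δl = 13.20; W sinα = 1.6
Slice 2: Δl = 1.7/cos11.7° = 1.736 m; N'_2 = 100·cos11.7° − 0·1.736 = 97.9; c'Δl = 7.64; W sinα = 20.3
Slice 3: Δl = 1.2/cos18.4° = 1.265 m; N'_3 = 89·cos18.4° − 17·1.265 = 63.0; c'Δl = 5.56; W sinα = 28.1
Slice 4: Δl = 1.8/cos25.6° = 1.996 m; N'_4 = 157·cos25.6° − 11·1.996 = 119.6; c'Δl = 8.78; W sinα = 67.8
Slice 5: Δl = 3.2/cos38.7° = 4.100 m; N'_5 = 309·cos38.7° − 2·4.100 = 233.0; c'Δl = 18.04; W sinα = 193.2
Slice 6: Δl = 2.3/cos56.9° = 4.212 m; N'_6 = 100·cos56.9° − 12·4.212 = 4.1; c'Δl = 18.53; W sinα = 83.8
Σc'Δl = 71.8 kN/m; ΣN' = 588.5 kN/m; ΣW sinα = 394.8 kN/m
Resisting = 71.8 + 588.5·tan28.7° = 71.8 + 322.2 = 394.0 kN/m
FS = 394.0 / 394.8 = 0.998

FS = 1.00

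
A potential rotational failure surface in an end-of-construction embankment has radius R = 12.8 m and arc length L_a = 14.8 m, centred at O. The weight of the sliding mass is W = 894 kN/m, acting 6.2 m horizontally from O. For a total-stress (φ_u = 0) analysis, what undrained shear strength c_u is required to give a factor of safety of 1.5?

c_u = 43.9 kPa

FS = c_u·L_a·R / (W·d), so c_u = FS·W·d / (L_a·R).
c_u = 1.5·894·6.2 / (14.80·12.8) = 8314.2 / 189.44 = 43.89 kPa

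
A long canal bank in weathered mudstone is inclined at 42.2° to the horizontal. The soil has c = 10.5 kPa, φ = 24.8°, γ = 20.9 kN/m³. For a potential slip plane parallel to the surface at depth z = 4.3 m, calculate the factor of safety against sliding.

FS = 0.74

For an infinite slope with a slip plane parallel to the surface (no pore pressure): FS = [c + γz cos²β tanφ] / [γz sinβ cosβ].
γz = 20.9·4.3 = 89.87 kN/m²
Numerator = 10.5 + 89.87·cos²42.2°·tan24.8° = 10.5 + 89.87·0.5488·0.4621 = 33.289 kPa
Denominator = 89.87·sin42.2°·cos42.2° = 89.87·0.6717·0.7408 = 44.721 kPa
FS = 33.289 / 44.721 = 0.744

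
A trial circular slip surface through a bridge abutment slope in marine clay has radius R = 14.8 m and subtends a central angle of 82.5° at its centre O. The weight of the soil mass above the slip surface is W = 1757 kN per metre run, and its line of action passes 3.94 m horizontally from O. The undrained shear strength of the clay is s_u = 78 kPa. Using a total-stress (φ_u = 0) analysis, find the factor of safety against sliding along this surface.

Taking moments about the centre O, the resisting moment is provided by the undrained shear strength acting along the arc:
Arc length L_a = R·θ = 14.8·(82.5°·π/180) = 14.8·1.4399 = 21.31 m
M_R = s_u·L_a·R = 78·21.31·14.8 = 24600.8 kN·m/m
M_D = W·d = 1757·3.94 = 6922.6 kN·m/m
FS = M_R / M_D = 24600.8 / 6922.6 = 3.554

FS = 3.55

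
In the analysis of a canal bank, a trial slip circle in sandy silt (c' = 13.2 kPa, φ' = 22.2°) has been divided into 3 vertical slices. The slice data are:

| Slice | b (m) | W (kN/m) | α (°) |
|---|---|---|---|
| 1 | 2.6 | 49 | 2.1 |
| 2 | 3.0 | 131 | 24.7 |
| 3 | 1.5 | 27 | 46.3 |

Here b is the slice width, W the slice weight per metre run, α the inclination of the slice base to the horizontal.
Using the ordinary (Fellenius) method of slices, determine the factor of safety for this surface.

FS = 2.40

Ordinary method of slices: FS = Σ[c'·Δl_i + (W_i cosα_i)·tanφ'] / Σ W_i sinα_i, with Δl_i = b_i / cosα_i.
Slice 1: Δl = 2.6/cos2.1° = 2.602 m; N'_1 = 49·cos2.1° = 49.0; c'Δl = 34.34; W sinα = 1.8
Slice 2: Δl = 3.0/cos24.7° = 3.302 m; N'_2 = 131·cos24.7° = 119.0; c'Δl = 43.59; W sinα = 54.7
Slice 3: Δl = 1.5/cos46.3° = 2.171 m; N'_3 = 27·cos46.3° = 18.7; c'Δl = 28.66; W sinα = 19.5
Σc'Δl = 106.6 kN/m; ΣN' = 186.6 kN/m; ΣW sinα = 76.1 kN/m
Resisting = 106.6 + 186.6·tan22.2° = 106.6 + 76.2 = 182.8 kN/m
FS = 182.8 / 76.1 = 2.403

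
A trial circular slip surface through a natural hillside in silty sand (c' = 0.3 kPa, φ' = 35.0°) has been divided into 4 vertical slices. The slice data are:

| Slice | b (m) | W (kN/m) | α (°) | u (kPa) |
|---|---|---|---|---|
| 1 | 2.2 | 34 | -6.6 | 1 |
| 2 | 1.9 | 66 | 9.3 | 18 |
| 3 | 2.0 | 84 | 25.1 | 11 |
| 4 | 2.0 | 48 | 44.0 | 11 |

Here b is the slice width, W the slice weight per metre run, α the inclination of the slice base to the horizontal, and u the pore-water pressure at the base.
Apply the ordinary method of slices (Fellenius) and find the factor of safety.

FS = 1.12

Ordinary method of slices: FS = Σ[c'·Δl_i + (W_i cosα_i − u_i·Δl_i)·tanφ'] / Σ W_i sinα_i, with Δl_i = b_i / cosα_i.
Slice 1: Δl = 2.2/cos(-6.6°) = 2.215 m; N'_1 = 34·cos(-6.6°) − 1·2.215 = 31.6; c'Δl = 0.66; W sinα = -3.9
Slice 2: Δl = 1.9/cos9.3° = 1.925 m; N'_2 = 66·cos9.3° − 18·1.925 = 30.5; c'Δl = 0.58; W sinα = 10.7
Slice 3: Δl = 2.0/cos25.1° = 2.209 m; N'_3 = 84·cos25.1° − 11·2.209 = 51.8; c'Δl = 0.66; W sinα = 35.6
Slice 4: Δl = 2.0/cos44.0° = 2.780 m; N'_4 = 48·cos44.0° − 11·2.780 = 3.9; c'Δl = 0.83; W sinα = 33.3
Σc'Δl = 2.7 kN/m; ΣN' = 117.8 kN/m; ΣW sinα = 75.7 kN/m
Resisting = 2.7 + 117.8·tan35.0° = 2.7 + 82.5 = 85.2 kN/m
FS = 85.2 / 75.7 = 1.125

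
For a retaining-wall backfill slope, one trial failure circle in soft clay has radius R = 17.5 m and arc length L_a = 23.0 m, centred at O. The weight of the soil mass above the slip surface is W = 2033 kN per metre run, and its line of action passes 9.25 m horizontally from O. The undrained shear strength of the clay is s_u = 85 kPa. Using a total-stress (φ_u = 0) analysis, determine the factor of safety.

FS = 1.82

Taking moments about the centre O, the resisting moment is provided by the undrained shear strength acting along the arc:
M_R = s_u·L_a·R = 85·23.00·17.5 = 34212.5 kN·m/m
M_D = W·d = 2033·9.25 = 18805.2 kN·m/m
FS = M_R / M_D = 34212.5 / 18805.2 = 1.819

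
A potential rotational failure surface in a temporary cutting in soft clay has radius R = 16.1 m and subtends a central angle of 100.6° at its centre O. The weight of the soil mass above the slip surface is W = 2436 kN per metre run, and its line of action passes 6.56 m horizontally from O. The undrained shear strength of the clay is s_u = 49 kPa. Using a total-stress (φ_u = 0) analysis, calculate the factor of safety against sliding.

Taking moments about the centre O, the resisting moment is provided by the undrained shear strength acting along the arc:
Arc length L_a = R·θ = 16.1·(100.6°·π/180) = 16.1·1.7558 = 28.27 m
M_R = s_u·L_a·R = 49·28.27·16.1 = 22300.9 kN·m/m
M_D = W·d = 2436·6.56 = 15980.2 kN·m/m
FS = M_R / M_D = 22300.9 / 15980.2 = 1.396

FS = 1.40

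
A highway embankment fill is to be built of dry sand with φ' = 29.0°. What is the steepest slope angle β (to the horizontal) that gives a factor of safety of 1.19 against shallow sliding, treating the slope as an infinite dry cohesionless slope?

For an infinite dry cohesionless slope FS = tanφ'/tanβ, so tanβ = tanφ' / FS.
tanβ = tan29.0° / 1.19 = 0.5543 / 1.19 = 0.4658
β = arctan(0.4658) = 24.98°

β = 25.0°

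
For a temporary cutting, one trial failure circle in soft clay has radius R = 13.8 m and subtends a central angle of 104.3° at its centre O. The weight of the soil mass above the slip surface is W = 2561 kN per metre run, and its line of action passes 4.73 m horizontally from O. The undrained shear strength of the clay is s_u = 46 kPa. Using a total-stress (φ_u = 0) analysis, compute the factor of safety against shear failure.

Taking moments about the centre O, the resisting moment is provided by the undrained shear strength acting along the arc:
Arc length L_a = R·θ = 13.8·(104.3°·π/180) = 13.8·1.8204 = 25.12 m
M_R = s_u·L_a·R = 46·25.12·13.8 = 15947.0 kN·m/m
M_D = W·d = 2561·4.73 = 12113.5 kN·m/m
FS = M_R / M_D = 15947.0 / 12113.5 = 1.316

FS = 1.32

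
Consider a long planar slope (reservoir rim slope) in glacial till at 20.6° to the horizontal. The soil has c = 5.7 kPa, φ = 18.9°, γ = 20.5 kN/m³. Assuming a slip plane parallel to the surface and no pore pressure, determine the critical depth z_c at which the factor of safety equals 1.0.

z_c = 9.47 m

Setting FS = 1.00 in FS = [c + γz cos²β tanφ] / [γz sinβ cosβ] and solving for z:
z = c / [γ cosβ (FS·sinβ − cosβ·tanφ)]
  = 5.7 / [20.5·cos20.6°·(1.00·sin20.6° − cos20.6°·tan18.9°)]
  = 5.7 / [20.5·0.9361·(1.00·0.3518 − 0.9361·0.3424)]
  = 5.7 / 0.6017 = 9.473 m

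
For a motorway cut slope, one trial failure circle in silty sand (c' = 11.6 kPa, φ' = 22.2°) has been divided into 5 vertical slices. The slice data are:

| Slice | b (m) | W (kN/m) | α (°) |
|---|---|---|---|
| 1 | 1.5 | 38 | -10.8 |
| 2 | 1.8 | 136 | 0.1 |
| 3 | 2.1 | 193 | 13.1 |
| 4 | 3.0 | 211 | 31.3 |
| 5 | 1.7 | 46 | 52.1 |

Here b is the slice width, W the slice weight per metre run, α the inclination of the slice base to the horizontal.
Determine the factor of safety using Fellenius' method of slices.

Ordinary method of slices: FS = Σ[c'·Δl_i + (W_i cosα_i)·tanφ'] / Σ W_i sinα_i, with Δl_i = b_i / cosα_i.
Slice 1: Δl = 1.5/cos(-10.8°) = 1.527 m; N'_1 = 38·cos(-10.8°) = 37.3; c'Δl = 17.71; W sinα = -7.1
Slice 2: Δl = 1.8/cos0.1° = 1.800 m; N'_2 = 136·cos0.1° = 136.0; c'Δl = 20.88; W sinα = 0.2
Slice 3: Δl = 2.1/cos13.1° = 2.156 m; N'_3 = 193·cos13.1° = 188.0; c'Δl = 25.01; W sinα = 43.7
Slice 4: Δl = 3.0/cos31.3° = 3.511 m; N'_4 = 211·cos31.3° = 180.3; c'Δl = 40.73; W sinα = 109.6
Slice 5: Δl = 1.7/cos52.1° = 2.767 m; N'_5 = 46·cos52.1° = 28.3; c'Δl = 32.10; W sinα = 36.3
Σc'Δl = 136.4 kN/m; ΣN' = 569.9 kN/m; ΣW sinα = 182.8 kN/m
Resisting = 136.4 + 569.9·tan22.2° = 136.4 + 232.6 = 369.0 kN/m
FS = 369.0 / 182.8 = 2.019

FS = 2.02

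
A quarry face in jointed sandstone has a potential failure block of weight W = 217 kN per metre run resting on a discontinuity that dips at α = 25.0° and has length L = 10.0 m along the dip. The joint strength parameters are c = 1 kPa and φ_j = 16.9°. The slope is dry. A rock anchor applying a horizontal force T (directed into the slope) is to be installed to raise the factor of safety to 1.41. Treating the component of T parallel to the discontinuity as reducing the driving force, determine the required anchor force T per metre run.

Resolving forces along and normal to the sliding plane, with the horizontal anchor force T adding T·sinα to the effective normal force and T·cosα acting up the plane against the driving force:
FS = [cL + (W cosα + T sinα) tanφ_j] / [W sinα − T cosα]
Without the anchor: N' = 196.7 kN/m, driving T_d = 91.7 kN/m, resisting R = 1·10.0 + 196.7·tan16.9° = 69.8 kN/m, FS = 0.76.
Setting FS = 1.41 and solving for T:
1.41·(91.7 − T cos25.0°) = 69.8 + T sin25.0°·tan16.9°
T·(sin25.0°·tan16.9° + 1.41·cos25.0°) = 1.41·91.7 − 69.8
T·(0.4226·0.3038 + 1.41·0.9063) = 129.3 − 69.8 = 59.6
T·1.4063 = 59.6
T = 42.3 kN/m

T = 42 kN/m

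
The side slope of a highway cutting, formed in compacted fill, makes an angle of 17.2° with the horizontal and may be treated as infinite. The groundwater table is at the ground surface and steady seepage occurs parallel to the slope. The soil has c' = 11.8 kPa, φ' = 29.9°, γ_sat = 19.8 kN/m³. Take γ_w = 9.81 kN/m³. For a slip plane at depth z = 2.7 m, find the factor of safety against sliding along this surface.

With seepage parallel to the slope and the water table at the surface, the effective normal stress on the slip plane uses the buoyant unit weight γ' = γ_sat − γ_w while the driving shear stress uses γ_sat:
FS = [c' + γ' z cos²β tanφ'] / [γ_sat z sinβ cosβ]
γ' = 19.8 − 9.81 = 9.99 kN/m³
Numerator = 11.8 + 9.99·2.7·cos²17.2°·tan29.9° = 11.8 + 9.99·2.7·0.9126·0.5750 = 25.954 kPa
Denominator = 19.8·2.7·sin17.2°·cos17.2° = 19.8·2.7·0.2957·0.9553 = 15.102 kPa
FS = 25.954 / 15.102 = 1.719

FS = 1.72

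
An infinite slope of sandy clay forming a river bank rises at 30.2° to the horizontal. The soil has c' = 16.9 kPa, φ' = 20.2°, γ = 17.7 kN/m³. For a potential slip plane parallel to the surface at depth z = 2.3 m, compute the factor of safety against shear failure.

For an infinite slope with a slip plane parallel to the surface (no pore pressure): FS = [c' + γz cos²β tanφ'] / [γz sinβ cosβ].
γz = 17.7·2.3 = 40.71 kN/m²
Numerator = 16.9 + 40.71·cos²30.2°·tan20.2° = 16.9 + 40.71·0.7470·0.3679 = 28.088 kPa
Denominator = 40.71·sin30.2°·cos30.2° = 40.71·0.5030·0.8643 = 17.699 kPa
FS = 28.088 / 17.699 = 1.587

FS = 1.59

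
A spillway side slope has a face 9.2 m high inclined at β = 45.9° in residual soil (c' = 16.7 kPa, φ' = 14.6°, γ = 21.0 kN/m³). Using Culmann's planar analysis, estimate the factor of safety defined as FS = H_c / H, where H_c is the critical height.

H_c = (4c'/γ) · sinβ cosφ' / [1 − cos(β − φ')]
    = (4·16.7/21.0) · sin45.9°·cos14.6° / [1 − cos31.3°]
    = 3.181 · 0.6949 / 0.1455 = 15.19 m
FS = H_c / H = 15.19 / 9.2 = 1.651

FS = 1.65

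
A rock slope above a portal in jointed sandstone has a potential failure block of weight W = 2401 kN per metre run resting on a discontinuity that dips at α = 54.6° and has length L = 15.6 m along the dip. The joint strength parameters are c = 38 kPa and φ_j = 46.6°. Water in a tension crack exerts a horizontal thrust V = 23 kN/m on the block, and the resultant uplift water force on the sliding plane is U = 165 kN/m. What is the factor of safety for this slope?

Resolving the block weight along and normal to the plane and applying the Mohr–Coulomb strength on the joint:
N' = W cosα − U − V sinα = 2401·cos54.6° − 165 − 23·sin54.6° = 1207.1 kN/m
Driving force T = W sinα + V cosα = 2401·sin54.6° + 23·cos54.6° = 1970.4 kN/m
Resisting force R = c·L + N'·tanφ_j = 38·15.6 + 1207.1·tan46.6° = 592.8 + 1276.5 = 1869.3 kN/m
FS = R / T = 1869.3 / 1970.4 = 0.949

FS = 0.95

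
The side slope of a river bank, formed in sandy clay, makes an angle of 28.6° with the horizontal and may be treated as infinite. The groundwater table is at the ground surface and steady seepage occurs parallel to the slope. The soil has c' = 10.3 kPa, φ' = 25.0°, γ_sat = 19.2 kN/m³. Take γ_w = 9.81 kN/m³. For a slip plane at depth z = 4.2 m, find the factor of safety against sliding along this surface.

FS = 0.72

With seepage parallel to the slope and the water table at the surface, the effective normal stress on the slip plane uses the buoyant unit weight γ' = γ_sat − γ_w while the driving shear stress uses γ_sat:
FS = [c' + γ' z cos²β tanφ'] / [γ_sat z sinβ cosβ]
γ' = 19.2 − 9.81 = 9.39 kN/m³
Numerator = 10.3 + 9.39·4.2·cos²28.6°·tan25.0° = 10.3 + 9.39·4.2·0.7709·0.4663 = 24.476 kPa
Denominator = 19.2·4.2·sin28.6°·cos28.6° = 19.2·4.2·0.4787·0.8780 = 33.892 kPa
FS = 24.476 / 33.892 = 0.722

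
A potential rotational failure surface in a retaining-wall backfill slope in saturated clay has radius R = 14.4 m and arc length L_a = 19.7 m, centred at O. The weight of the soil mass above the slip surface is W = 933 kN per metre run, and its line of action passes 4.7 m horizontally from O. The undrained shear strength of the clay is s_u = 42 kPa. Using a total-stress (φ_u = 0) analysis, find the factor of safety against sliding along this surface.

FS = 2.72

Taking moments about the centre O, the resisting moment is provided by the undrained shear strength acting along the arc:
M_R = s_u·L_a·R = 42·19.70·14.4 = 11914.6 kN·m/m
M_D = W·d = 933·4.7 = 4385.1 kN·m/m
FS = M_R / M_D = 11914.6 / 4385.1 = 2.717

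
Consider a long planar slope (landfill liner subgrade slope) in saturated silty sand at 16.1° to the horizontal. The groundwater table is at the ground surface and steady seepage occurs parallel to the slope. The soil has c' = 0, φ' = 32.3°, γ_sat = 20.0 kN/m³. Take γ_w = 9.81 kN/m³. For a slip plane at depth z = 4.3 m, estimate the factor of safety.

With seepage parallel to the slope and the water table at the surface, the effective normal stress on the slip plane uses the buoyant unit weight γ' = γ_sat − γ_w while the driving shear stress uses γ_sat:
FS = [c' + γ' z cos²β tanφ'] / [γ_sat z sinβ cosβ]
(For c' = 0 this reduces to FS = (γ'/γ_sat)·tanφ'/tanβ.)
γ' = 20.0 − 9.81 = 10.19 kN/m³
Numerator = 0.0 + 10.19·4.3·cos²16.1°·tan32.3° = 0.0 + 10.19·4.3·0.9231·0.6322 = 25.570 kPa
Denominator = 20.0·4.3·sin16.1°·cos16.1° = 20.0·4.3·0.2773·0.9608 = 22.914 kPa
FS = 25.570 / 22.914 = 1.116

FS = 1.12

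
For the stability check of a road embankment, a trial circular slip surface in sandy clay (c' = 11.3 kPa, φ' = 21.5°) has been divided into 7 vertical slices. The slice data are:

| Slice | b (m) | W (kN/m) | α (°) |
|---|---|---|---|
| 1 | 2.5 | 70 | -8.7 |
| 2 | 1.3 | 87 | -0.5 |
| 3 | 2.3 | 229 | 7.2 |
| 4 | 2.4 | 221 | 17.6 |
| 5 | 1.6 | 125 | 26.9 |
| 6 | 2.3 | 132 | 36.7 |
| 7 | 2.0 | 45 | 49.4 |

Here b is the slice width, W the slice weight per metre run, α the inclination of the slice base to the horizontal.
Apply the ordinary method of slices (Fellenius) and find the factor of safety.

FS = 2.04

Ordinary method of slices: FS = Σ[c'·Δl_i + (W_i cosα_i)·tanφ'] / Σ W_i sinα_i, with Δl_i = b_i / cosα_i.
Slice 1: Δl = 2.5/cos(-8.7°) = 2.529 m; N'_1 = 70·cos(-8.7°) = 69.2; c'Δl = 28.58; W sinα = -10.6
Slice 2: Δl = 1.3/cos(-0.5°) = 1.300 m; N'_2 = 87·cos(-0.5°) = 87.0; c'Δl = 14.69; W sinα = -0.8
Slice 3: Δl = 2.3/cos7.2° = 2.318 m; N'_3 = 229·cos7.2° = 227.2; c'Δl = 26.20; W sinα = 28.7
Slice 4: Δl = 2.4/cos17.6° = 2.518 m; N'_4 = 221·cos17.6° = 210.7; c'Δl = 28.45; W sinα = 66.8
Slice 5: Δl = 1.6/cos26.9° = 1.794 m; N'_5 = 125·cos26.9° = 111.5; c'Δl = 20.27; W sinα = 56.6
Slice 6: Δl = 2.3/cos36.7° = 2.869 m; N'_6 = 132·cos36.7° = 105.8; c'Δl = 32.42; W sinα = 78.9
Slice 7: Δl = 2.0/cos49.4° = 3.073 m; N'_7 = 45·cos49.4° = 29.3; c'Δl = 34.73; W sinα = 34.2
Σc'Δl = 185.3 kN/m; ΣN' = 840.6 kN/m; ΣW sinα = 253.8 kN/m
Resisting = 185.3 + 840.6·tan21.5° = 185.3 + 331.1 = 516.5 kN/m
FS = 516.5 / 253.8 = 2.035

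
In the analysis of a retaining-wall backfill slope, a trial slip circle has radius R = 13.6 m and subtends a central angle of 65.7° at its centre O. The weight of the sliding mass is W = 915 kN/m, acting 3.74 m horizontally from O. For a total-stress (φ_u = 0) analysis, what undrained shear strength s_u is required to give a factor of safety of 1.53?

s_u = 24.7 kPa

FS = s_u·L_a·R / (W·d), so s_u = FS·W·d / (L_a·R).
Arc length L_a = R·θ = 13.6·(65.7°·π/180) = 13.6·1.1467 = 15.59 m
s_u = 1.53·915·3.74 / (15.59·13.6) = 5235.8 / 212.09 = 24.69 kPa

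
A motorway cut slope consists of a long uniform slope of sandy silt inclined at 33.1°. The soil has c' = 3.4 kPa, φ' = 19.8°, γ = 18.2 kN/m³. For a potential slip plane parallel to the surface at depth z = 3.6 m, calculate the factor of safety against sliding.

FS = 0.67

For an infinite slope with a slip plane parallel to the surface (no pore pressure): FS = [c' + γz cos²β tanφ'] / [γz sinβ cosβ].
γz = 18.2·3.6 = 65.52 kN/m²
Numerator = 3.4 + 65.52·cos²33.1°·tan19.8° = 3.4 + 65.52·0.7018·0.3600 = 19.954 kPa
Denominator = 65.52·sin33.1°·cos33.1° = 65.52·0.5461·0.8377 = 29.974 kPa
FS = 19.954 / 29.974 = 0.666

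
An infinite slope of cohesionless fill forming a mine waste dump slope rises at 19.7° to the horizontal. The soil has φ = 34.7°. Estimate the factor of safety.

For a dry cohesionless infinite slope the factor of safety is FS = tanφ / tanβ.
FS = tan34.7° / tan19.7° = 0.6924 / 0.3581 = 1.934

FS = 1.93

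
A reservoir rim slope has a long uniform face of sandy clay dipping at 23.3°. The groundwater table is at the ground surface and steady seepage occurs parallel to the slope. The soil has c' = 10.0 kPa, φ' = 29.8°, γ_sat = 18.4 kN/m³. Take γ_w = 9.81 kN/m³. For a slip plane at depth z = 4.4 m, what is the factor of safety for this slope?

With seepage parallel to the slope and the water table at the surface, the effective normal stress on the slip plane uses the buoyant unit weight γ' = γ_sat − γ_w while the driving shear stress uses γ_sat:
FS = [c' + γ' z cos²β tanφ'] / [γ_sat z sinβ cosβ]
γ' = 18.4 − 9.81 = 8.59 kN/m³
Numerator = 10.0 + 8.59·4.4·cos²23.3°·tan29.8° = 10.0 + 8.59·4.4·0.8435·0.5727 = 28.259 kPa
Denominator = 18.4·4.4·sin23.3°·cos23.3° = 18.4·4.4·0.3955·0.9184 = 29.412 kPa
FS = 28.259 / 29.412 = 0.961

FS = 0.96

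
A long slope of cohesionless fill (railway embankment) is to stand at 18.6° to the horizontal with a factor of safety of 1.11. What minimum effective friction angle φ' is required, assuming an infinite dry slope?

φ' = 20.5°

FS = tanφ'/tanβ ⇒ tanφ' = FS · tanβ = 1.11 · tan18.6° = 0.3736
φ' = arctan(0.3736) = 20.48°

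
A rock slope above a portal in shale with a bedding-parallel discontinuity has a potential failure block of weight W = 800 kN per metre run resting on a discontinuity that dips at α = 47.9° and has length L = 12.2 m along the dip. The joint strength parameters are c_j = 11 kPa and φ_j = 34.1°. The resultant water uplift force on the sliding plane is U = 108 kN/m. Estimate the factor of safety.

FS = 0.71

Resolving the block weight along and normal to the plane and applying the Mohr–Coulomb strength on the joint:
N' = W cosα − U = 800·cos47.9° − 108 = 428.3 kN/m
Driving force T = W sinα = 800·sin47.9° = 593.6 kN/m
Resisting force R = c_j·L + N'·tanφ_j = 11·12.2 + 428.3·tan34.1° = 134.2 + 290.0 = 424.2 kN/m
FS = R / T = 424.2 / 593.6 = 0.715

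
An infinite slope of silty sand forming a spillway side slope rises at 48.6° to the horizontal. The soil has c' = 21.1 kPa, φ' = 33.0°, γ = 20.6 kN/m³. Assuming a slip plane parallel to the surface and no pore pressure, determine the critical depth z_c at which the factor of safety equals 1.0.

Setting FS = 1.00 in FS = [c' + γz cos²β tanφ'] / [γz sinβ cosβ] and solving for z:
z = c' / [γ cosβ (FS·sinβ − cosβ·tanφ')]
  = 21.1 / [20.6·cos48.6°·(1.00·sin48.6° − cos48.6°·tan33.0°)]
  = 21.1 / [20.6·0.6613·(1.00·0.7501 − 0.6613·0.6494)]
  = 21.1 / 4.3682 = 4.830 m

z_c = 4.83 m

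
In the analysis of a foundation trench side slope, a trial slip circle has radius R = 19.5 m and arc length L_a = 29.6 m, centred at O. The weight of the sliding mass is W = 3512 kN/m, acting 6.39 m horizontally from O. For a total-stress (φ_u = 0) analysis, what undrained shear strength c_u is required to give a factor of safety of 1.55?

FS = c_u·L_a·R / (W·d), so c_u = FS·W·d / (L_a·R).
c_u = 1.55·3512·6.39 / (29.60·19.5) = 34784.6 / 577.20 = 60.26 kPa

c_u = 60.3 kPa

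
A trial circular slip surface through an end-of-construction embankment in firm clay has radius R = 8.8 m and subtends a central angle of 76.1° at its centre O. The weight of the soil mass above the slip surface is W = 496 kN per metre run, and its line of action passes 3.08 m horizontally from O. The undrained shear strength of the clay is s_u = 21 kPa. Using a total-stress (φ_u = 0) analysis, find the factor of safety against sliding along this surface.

Taking moments about the centre O, the resisting moment is provided by the undrained shear strength acting along the arc:
Arc length L_a = R·θ = 8.8·(76.1°·π/180) = 8.8·1.3282 = 11.69 m
M_R = s_u·L_a·R = 21·11.69·8.8 = 2160.0 kN·m/m
M_D = W·d = 496·3.08 = 1527.7 kN·m/m
FS = M_R / M_D = 2160.0 / 1527.7 = 1.414

FS = 1.41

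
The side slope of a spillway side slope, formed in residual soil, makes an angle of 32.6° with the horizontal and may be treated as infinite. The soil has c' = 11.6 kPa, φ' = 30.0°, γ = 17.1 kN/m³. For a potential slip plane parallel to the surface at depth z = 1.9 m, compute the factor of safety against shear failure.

For an infinite slope with a slip plane parallel to the surface (no pore pressure): FS = [c' + γz cos²β tanφ'] / [γz sinβ cosβ].
γz = 17.1·1.9 = 32.49 kN/m²
Numerator = 11.6 + 32.49·cos²32.6°·tan30.0° = 11.6 + 32.49·0.7097·0.5774 = 24.913 kPa
Denominator = 32.49·sin32.6°·cos32.6° = 32.49·0.5388·0.8425 = 14.747 kPa
FS = 24.913 / 14.747 = 1.689

FS = 1.69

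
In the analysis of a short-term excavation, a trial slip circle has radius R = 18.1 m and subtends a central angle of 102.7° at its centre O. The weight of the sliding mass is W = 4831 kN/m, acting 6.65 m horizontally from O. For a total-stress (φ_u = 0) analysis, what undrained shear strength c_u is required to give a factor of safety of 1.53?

FS = c_u·L_a·R / (W·d), so c_u = FS·W·d / (L_a·R).
Arc length L_a = R·θ = 18.1·(102.7°·π/180) = 18.1·1.7925 = 32.44 m
c_u = 1.53·4831·6.65 / (32.44·18.1) = 49153.0 / 587.23 = 83.70 kPa

c_u = 83.7 kPa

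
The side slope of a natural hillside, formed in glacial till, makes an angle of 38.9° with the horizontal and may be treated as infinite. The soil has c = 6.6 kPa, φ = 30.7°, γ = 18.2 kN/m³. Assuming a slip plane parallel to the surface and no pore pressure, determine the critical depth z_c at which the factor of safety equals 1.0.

Setting FS = 1.00 in FS = [c + γz cos²β tanφ] / [γz sinβ cosβ] and solving for z:
z = c / [γ cosβ (FS·sinβ − cosβ·tanφ)]
  = 6.6 / [18.2·cos38.9°·(1.00·sin38.9° − cos38.9°·tan30.7°)]
  = 6.6 / [18.2·0.7782·(1.00·0.6280 − 0.7782·0.5938)]
  = 6.6 / 2.3495 = 2.809 m

z_c = 2.81 m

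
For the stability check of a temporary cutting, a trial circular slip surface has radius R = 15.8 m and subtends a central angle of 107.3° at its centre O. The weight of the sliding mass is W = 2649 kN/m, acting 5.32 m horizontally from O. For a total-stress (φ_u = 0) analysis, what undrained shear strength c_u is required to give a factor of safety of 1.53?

FS = c_u·L_a·R / (W·d), so c_u = FS·W·d / (L_a·R).
Arc length L_a = R·θ = 15.8·(107.3°·π/180) = 15.8·1.8727 = 29.59 m
c_u = 1.53·2649·5.32 / (29.59·15.8) = 21561.8 / 467.51 = 46.12 kPa

c_u = 46.1 kPa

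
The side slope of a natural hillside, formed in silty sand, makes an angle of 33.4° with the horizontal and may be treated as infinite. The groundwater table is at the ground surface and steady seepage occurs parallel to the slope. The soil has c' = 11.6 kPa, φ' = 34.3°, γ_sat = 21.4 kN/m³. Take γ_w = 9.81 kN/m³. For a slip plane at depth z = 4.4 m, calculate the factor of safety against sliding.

FS = 0.83

With seepage parallel to the slope and the water table at the surface, the effective normal stress on the slip plane uses the buoyant unit weight γ' = γ_sat − γ_w while the driving shear stress uses γ_sat:
FS = [c' + γ' z cos²β tanφ'] / [γ_sat z sinβ cosβ]
γ' = 21.4 − 9.81 = 11.59 kN/m³
Numerator = 11.6 + 11.59·4.4·cos²33.4°·tan34.3° = 11.6 + 11.59·4.4·0.6970·0.6822 = 35.846 kPa
Denominator = 21.4·4.4·sin33.4°·cos33.4° = 21.4·4.4·0.5505·0.8348 = 43.273 kPa
FS = 35.846 / 43.273 = 0.828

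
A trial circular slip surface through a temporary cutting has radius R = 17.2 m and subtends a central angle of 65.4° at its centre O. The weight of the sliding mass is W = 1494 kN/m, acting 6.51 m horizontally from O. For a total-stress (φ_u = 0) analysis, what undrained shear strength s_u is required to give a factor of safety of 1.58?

s_u = 45.5 kPa

FS = s_u·L_a·R / (W·d), so s_u = FS·W·d / (L_a·R).
Arc length L_a = R·θ = 17.2·(65.4°·π/180) = 17.2·1.1414 = 19.63 m
s_u = 1.58·1494·6.51 / (19.63·17.2) = 15367.0 / 337.69 = 45.51 kPa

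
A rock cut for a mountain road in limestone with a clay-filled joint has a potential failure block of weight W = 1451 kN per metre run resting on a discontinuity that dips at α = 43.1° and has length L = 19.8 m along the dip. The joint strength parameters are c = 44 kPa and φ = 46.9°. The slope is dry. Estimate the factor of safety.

FS = 2.02

Resolving the block weight along and normal to the plane and applying the Mohr–Coulomb strength on the joint:
N' = W cosα = 1451·cos43.1° = 1059.5 kN/m
Driving force T = W sinα = 1451·sin43.1° = 991.4 kN/m
Resisting force R = c·L + N'·tanφ = 44·19.8 + 1059.5·tan46.9° = 871.2 + 1132.2 = 2003.4 kN/m
FS = R / T = 2003.4 / 991.4 = 2.021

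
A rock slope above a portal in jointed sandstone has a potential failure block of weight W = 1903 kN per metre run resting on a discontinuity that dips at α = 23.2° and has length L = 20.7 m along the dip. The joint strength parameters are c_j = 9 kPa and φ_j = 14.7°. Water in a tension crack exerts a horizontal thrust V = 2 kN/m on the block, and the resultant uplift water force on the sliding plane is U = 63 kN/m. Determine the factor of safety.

FS = 0.84

Resolving the block weight along and normal to the plane and applying the Mohr–Coulomb strength on the joint:
N' = W cosα − U − V sinα = 1903·cos23.2° − 63 − 2·sin23.2° = 1685.3 kN/m
Driving force T = W sinα + V cosα = 1903·sin23.2° + 2·cos23.2° = 751.5 kN/m
Resisting force R = c_j·L + N'·tanφ_j = 9·20.7 + 1685.3·tan14.7° = 186.3 + 442.1 = 628.4 kN/m
FS = R / T = 628.4 / 751.5 = 0.836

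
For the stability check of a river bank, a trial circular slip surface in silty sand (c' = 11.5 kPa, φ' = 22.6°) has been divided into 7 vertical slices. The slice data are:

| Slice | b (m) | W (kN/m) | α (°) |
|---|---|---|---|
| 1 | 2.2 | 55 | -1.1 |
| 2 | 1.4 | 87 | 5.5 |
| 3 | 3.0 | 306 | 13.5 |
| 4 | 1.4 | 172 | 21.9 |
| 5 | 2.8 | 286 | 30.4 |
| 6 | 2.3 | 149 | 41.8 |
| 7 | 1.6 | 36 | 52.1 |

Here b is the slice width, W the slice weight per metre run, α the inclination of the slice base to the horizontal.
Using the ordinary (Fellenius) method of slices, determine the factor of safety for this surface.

FS = 1.46

Ordinary method of slices: FS = Σ[c'·Δl_i + (W_i cosα_i)·tanφ'] / Σ W_i sinα_i, with Δl_i = b_i / cosα_i.
Slice 1: Δl = 2.2/cos(-1.1°) = 2.200 m; N'_1 = 55·cos(-1.1°) = 55.0; c'Δl = 25.30; W sinα = -1.1
Slice 2: Δl = 1.4/cos5.5° = 1.406 m; N'_2 = 87·cos5.5° = 86.6; c'Δl = 16.17; W sinα = 8.3
Slice 3: Δl = 3.0/cos13.5° = 3.085 m; N'_3 = 306·cos13.5° = 297.5; c'Δl = 35.48; W sinα = 71.4
Slice 4: Δl = 1.4/cos21.9° = 1.509 m; N'_4 = 172·cos21.9° = 159.6; c'Δl = 17.35; W sinα = 64.2
Slice 5: Δl = 2.8/cos30.4° = 3.246 m; N'_5 = 286·cos30.4° = 246.7; c'Δl = 37.33; W sinα = 144.7
Slice 6: Δl = 2.3/cos41.8° = 3.085 m; N'_6 = 149·cos41.8° = 111.1; c'Δl = 35.48; W sinα = 99.3
Slice 7: Δl = 1.6/cos52.1° = 2.605 m; N'_7 = 36·cos52.1° = 22.1; c'Δl = 29.95; W sinα = 28.4
Σc'Δl = 197.1 kN/m; ΣN' = 978.6 kN/m; ΣW sinα = 415.3 kN/m
Resisting = 197.1 + 978.6·tan22.6° = 197.1 + 407.3 = 604.4 kN/m
FS = 604.4 / 415.3 = 1.455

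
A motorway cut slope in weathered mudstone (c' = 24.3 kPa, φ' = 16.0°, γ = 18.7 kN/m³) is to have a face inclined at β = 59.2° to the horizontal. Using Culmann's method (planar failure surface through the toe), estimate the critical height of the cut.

H_c = 15.84 m

Culmann's analysis gives the critical failure plane at α_cr = (β + φ')/2 = (59.2 + 16.0)/2 = 37.6°, and the critical height
H_c = (4c'/γ) · sinβ cosφ' / [1 − cos(β − φ')]
    = (4·24.3/18.7) · sin59.2°·cos16.0° / [1 − cos(43.2°)]
    = 5.198 · 0.8590·0.9613 / [1 − 0.7290]
    = 5.198 · 0.8257 / 0.2710
    = 15.84 m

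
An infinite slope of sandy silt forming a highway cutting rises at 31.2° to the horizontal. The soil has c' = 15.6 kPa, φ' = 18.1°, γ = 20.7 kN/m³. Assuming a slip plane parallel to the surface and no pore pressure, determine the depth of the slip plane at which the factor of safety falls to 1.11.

z = 2.98 m

Setting FS = 1.11 in FS = [c' + γz cos²β tanφ'] / [γz sinβ cosβ] and solving for z:
z = c' / [γ cosβ (FS·sinβ − cosβ·tanφ')]
  = 15.6 / [20.7·cos31.2°·(1.11·sin31.2° − cos31.2°·tan18.1°)]
  = 15.6 / [20.7·0.8554·(1.11·0.5180 − 0.8554·0.3269)]
  = 15.6 / 5.2310 = 2.982 m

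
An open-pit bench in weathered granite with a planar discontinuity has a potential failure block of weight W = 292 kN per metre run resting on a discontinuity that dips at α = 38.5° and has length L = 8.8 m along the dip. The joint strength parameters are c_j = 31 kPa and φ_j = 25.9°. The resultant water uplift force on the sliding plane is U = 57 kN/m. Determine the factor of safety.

FS = 1.96

Resolving the block weight along and normal to the plane and applying the Mohr–Coulomb strength on the joint:
N' = W cosα − U = 292·cos38.5° − 57 = 171.5 kN/m
Driving force T = W sinα = 292·sin38.5° = 181.8 kN/m
Resisting force R = c_j·L + N'·tanφ_j = 31·8.8 + 171.5·tan25.9° = 272.8 + 83.3 = 356.1 kN/m
FS = R / T = 356.1 / 181.8 = 1.959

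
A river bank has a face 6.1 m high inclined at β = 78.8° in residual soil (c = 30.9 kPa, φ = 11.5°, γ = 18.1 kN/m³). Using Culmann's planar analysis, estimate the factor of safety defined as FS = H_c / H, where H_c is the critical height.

FS = 1.75

H_c = (4c/γ) · sinβ cosφ / [1 − cos(β − φ)]
    = (4·30.9/18.1) · sin78.8°·cos11.5° / [1 − cos67.3°]
    = 6.829 · 0.9613 / 0.6141 = 10.69 m
FS = H_c / H = 10.69 / 6.1 = 1.752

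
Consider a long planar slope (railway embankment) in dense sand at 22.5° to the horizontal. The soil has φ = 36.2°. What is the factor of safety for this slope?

FS = 1.77

For a dry cohesionless infinite slope the factor of safety is FS = tanφ / tanβ.
FS = tan36.2° / tan22.5° = 0.7319 / 0.4142 = 1.767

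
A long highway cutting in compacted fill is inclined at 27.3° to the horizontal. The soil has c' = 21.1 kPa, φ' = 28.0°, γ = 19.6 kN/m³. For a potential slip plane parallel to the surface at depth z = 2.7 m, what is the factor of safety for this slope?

For an infinite slope with a slip plane parallel to the surface (no pore pressure): FS = [c' + γz cos²β tanφ'] / [γz sinβ cosβ].
γz = 19.6·2.7 = 52.92 kN/m²
Numerator = 21.1 + 52.92·cos²27.3°·tan28.0° = 21.1 + 52.92·0.7896·0.5317 = 43.319 kPa
Denominator = 52.92·sin27.3°·cos27.3° = 52.92·0.4586·0.8886 = 21.568 kPa
FS = 43.319 / 21.568 = 2.008

FS = 2.01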